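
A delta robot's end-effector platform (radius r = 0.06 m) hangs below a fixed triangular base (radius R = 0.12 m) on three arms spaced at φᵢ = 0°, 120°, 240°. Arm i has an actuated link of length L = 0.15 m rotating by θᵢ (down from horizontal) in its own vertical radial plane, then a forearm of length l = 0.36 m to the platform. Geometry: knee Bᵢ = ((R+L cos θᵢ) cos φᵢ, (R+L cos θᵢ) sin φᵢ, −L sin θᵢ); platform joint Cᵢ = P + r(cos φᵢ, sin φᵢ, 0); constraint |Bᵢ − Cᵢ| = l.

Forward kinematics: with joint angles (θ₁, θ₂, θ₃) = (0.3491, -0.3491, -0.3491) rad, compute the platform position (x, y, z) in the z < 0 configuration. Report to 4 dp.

(-0.0898, 0.0000, -0.2637)

φ1=0.0°: virtual centre (0.2010, 0.0000, -0.0513), radius l
arm 2 at φ=120.0°: ρ2 = 0.2010;  centre 2 = (-0.1005, 0.1740, 0.0513)
φ3=240.0°: virtual centre (-0.1005, -0.1740, 0.0513), radius l
eliminate P² terms by subtracting sphere 1 from 2 and 3
plane₁₂: -0.6029x+0.3481y+0.2052z = 0.0000
det = 0.4197;  x = 0.0000+0.3404z,  y = 0.0000+0.0000z
into |P−centre ₁|² = l²: 1.1159z² + -0.0342z + -0.0866 = 0;  Δ = 0.3877;  z = -0.2637 or 0.2943 → z<0 root = -0.2637
x = -0.0898, y = 0.0000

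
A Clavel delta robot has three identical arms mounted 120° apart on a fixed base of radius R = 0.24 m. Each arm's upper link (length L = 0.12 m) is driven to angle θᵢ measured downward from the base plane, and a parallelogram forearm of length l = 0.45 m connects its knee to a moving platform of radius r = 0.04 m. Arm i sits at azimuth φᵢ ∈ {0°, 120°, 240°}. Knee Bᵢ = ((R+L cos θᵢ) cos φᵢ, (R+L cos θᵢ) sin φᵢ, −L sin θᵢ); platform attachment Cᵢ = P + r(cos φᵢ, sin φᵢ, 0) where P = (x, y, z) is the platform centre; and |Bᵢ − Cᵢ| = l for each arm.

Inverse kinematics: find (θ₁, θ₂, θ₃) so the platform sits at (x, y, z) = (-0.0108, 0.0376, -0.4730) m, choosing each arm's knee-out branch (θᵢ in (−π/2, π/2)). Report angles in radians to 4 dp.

arm 1 (φ=0.0°): x'=-0.0108, y'=0.0376
  A=0.2108, B=-0.4730, C=(l²−L²−A²−y'²−z²)/(2L)=-0.3395
  θ1 = atan2(B,A) + arccos(C/0.5178) = 1.1342
arm 2 (φ=120.0°): x'=0.0380, y'=-0.0094
  e−x'=0.1620;  (l²−L²−(e−x')²−y'²−z²)/2L = -0.2582
  γ=atan2(-0.4730,0.1620)=-1.2408;  ψ=arccos(-0.5165)=2.1135;  θ2=γ+ψ≈0.8728
φ3=240.0° → target in arm frame (-0.0272, -0.0282)
  A cos θ + B sin θ = C:  0.2272·cos θ + -0.4730·sin θ = -0.3668
  θ3 = atan2(B,A) + arccos(C/0.5247) = 1.2217

θ₁ = 1.1342, θ₂ = 0.8728, θ₃ = 1.2217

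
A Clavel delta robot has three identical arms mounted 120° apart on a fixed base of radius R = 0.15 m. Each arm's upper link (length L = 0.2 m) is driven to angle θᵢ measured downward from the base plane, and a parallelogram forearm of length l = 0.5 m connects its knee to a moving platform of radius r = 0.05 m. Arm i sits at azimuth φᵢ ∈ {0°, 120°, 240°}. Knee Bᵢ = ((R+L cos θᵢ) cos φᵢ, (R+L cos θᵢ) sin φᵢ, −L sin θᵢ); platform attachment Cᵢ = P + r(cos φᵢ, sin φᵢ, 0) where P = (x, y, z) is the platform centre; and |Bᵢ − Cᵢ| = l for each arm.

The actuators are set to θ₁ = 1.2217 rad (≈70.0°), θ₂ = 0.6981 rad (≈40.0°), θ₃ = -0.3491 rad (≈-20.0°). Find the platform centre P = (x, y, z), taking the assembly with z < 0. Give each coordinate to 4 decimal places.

(-0.2413, -0.1733, -0.4161)

arm 1 at φ=0.0°: (R−r)+L cos θ1 = 0.1684;  S1 = (0.1684, 0.0000, -0.1879)
arm 2 at φ=120.0°: (R−r)+L cos θ2 = 0.2532;  S2 = (-0.1266, 0.2193, -0.1286)
arm 3 at φ=240.0°: (R−r)+L cos θ3 = 0.2879;  S3 = (-0.1440, -0.2494, 0.0684)
|S₂|²−|S₁|² = 0.0170;  |S₃|²−|S₁|² = 0.0239
[-0.5900 0.4386 0.1188]·P = 0.0170;  [-0.6248 -0.4987 0.5127]·P = 0.0239
det = 0.5683;  x = -0.0333+0.4999z,  y = -0.0062+0.4018z
into |P−S₁|² = l²: 1.4113z² + 0.1692z + -0.1739 = 0;  Δ = 1.0106;  z = -0.4161 or 0.2962 → z<0 root = -0.4161
x = -0.2413, y = -0.1733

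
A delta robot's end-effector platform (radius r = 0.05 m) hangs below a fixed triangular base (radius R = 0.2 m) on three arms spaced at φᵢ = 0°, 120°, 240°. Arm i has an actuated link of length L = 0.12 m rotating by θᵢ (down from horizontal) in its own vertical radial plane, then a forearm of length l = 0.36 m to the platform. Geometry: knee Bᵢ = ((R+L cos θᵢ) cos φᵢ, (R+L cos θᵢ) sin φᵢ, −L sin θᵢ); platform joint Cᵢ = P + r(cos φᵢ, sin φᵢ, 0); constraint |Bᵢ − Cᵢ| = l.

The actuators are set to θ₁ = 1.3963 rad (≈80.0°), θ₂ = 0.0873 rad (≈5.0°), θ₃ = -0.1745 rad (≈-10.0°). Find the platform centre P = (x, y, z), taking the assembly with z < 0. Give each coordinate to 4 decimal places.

arm 1 at φ=0.0°: e+L cos θ1 = 0.1708;  S1 = (0.1708, 0.0000, -0.1182)
arm 2 at φ=120.0°: e+L cos θ2 = 0.2695;  S2 = (-0.1348, 0.2334, -0.0105)
φ3=240.0°: virtual centre (-0.1341, -0.2322, 0.0208), radius l
subtract pairs → two planes through P
plane₁₂: -0.6112x+0.4669y+0.2154z = 0.0296
det = 0.5686;  x = -0.0482+0.4043z,  y = 0.0004+0.0678z
into |P−S₁|² = l²: 1.1680z² + 0.0593z + -0.0677 = 0;  Δ = 0.3197;  z = -0.2674 or 0.2166 → z<0 root = -0.2674
x = -0.1563, y = -0.0178

(-0.1563, -0.0178, -0.2674)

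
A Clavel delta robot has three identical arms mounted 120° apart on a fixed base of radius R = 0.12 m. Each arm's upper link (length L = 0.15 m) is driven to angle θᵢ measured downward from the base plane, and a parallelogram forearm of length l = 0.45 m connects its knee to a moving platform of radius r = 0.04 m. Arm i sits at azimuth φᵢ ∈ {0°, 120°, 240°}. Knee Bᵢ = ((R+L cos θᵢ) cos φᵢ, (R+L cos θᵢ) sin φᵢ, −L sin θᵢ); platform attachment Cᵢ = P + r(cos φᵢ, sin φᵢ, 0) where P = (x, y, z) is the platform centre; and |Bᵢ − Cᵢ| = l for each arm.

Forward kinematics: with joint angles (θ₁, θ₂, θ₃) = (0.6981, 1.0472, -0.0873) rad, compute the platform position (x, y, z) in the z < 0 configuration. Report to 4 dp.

φ1=0.0°: virtual centre (0.1949, 0.0000, -0.0964), radius l
O2 = (0.1550·cos120.0°, 0.1550·sin120.0°, -0.1299) = (-0.0775, 0.1342, -0.1299)
φ3=240.0°: virtual centre (-0.1147, -0.1987, 0.0131), radius l
|O₂|²−|O₁|² = -0.0064;  |O₃|²−|O₁|² = 0.0055
[-0.5448 0.2685 -0.0670]·P = -0.0064;  [-0.6192 -0.3974 0.2190]·P = 0.0055
det = 0.3827;  x = 0.0028+0.0841z,  y = -0.0182+0.4201z
into |P−O₁|² = l²: 1.1835z² + 0.1452z + -0.1560 = 0;  Δ = 0.7594;  z = -0.4295 or 0.3068 → z<0 root = -0.4295
x = -0.0333, y = -0.1986

(-0.0333, -0.1986, -0.4295)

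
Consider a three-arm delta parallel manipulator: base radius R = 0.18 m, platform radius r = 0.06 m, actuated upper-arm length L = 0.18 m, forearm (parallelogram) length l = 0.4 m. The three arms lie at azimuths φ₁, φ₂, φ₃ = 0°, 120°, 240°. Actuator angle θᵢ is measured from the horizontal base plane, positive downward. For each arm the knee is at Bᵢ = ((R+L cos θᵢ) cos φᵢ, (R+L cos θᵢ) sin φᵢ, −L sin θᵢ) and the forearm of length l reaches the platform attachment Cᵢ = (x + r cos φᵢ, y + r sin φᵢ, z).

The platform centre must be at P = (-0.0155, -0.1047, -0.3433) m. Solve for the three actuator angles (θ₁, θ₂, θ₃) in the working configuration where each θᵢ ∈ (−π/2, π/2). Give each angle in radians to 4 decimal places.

rotate P by −φ1: (-0.0155, -0.1047, -0.3433)
  e−x'=0.1355;  (l²−L²−(e−x')²−y'²−z²)/2L = -0.0544
  √(A²+B²)=0.3691;  θ1 = -1.1949+1.7187 ≈ 0.5238
rotate P by −φ2: (-0.0829, 0.0658, -0.3433)
  A=0.2029, B=-0.3433, C=(l²−L²−A²−y'²−z²)/(2L)=-0.0993
  γ=atan2(-0.3433,0.2029)=-1.0370;  ψ=arccos(-0.2491)=1.8225;  θ2=γ+ψ≈0.7856
rotate P by −φ3: (0.0984, 0.0389, -0.3433)
  A=0.0216, B=-0.3433, C=(l²−L²−A²−y'²−z²)/(2L)=0.0216
  √(A²+B²)=0.3440;  θ3 = -1.5080+1.5081 ≈ 0.0000

θ₁ = 0.5238, θ₂ = 0.7856, θ₃ = 0.0000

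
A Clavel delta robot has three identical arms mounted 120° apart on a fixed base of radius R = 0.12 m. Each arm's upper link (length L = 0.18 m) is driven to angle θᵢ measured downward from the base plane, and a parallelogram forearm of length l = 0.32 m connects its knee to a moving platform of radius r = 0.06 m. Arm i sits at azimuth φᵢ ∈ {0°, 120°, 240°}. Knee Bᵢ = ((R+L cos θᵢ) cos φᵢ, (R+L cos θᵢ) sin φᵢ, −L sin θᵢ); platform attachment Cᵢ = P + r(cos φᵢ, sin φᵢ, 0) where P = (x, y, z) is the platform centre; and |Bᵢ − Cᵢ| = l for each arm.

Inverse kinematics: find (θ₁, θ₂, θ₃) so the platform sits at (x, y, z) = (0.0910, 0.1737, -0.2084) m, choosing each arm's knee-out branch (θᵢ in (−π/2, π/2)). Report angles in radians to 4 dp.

θ₁ = -0.0875, θ₂ = -0.1747, θ₃ = 1.2218

φ1=0.0° → target in arm frame (0.0910, 0.1737)
  A=-0.0310, B=-0.2084, C=(l²−L²−A²−y'²−z²)/(2L)=-0.0127
  γ=atan2(-0.2084,-0.0310)=-1.7185;  ψ=arccos(-0.0602)=1.6310;  θ1=γ+ψ≈-0.0875
rotate P by −φ2: (0.1049, -0.1657, -0.2084)
  A=-0.0449, B=-0.2084, C=(l²−L²−A²−y'²−z²)/(2L)=-0.0080
  √(A²+B²)=0.2132;  θ2 = -1.7831+1.6085 ≈ -0.1747
arm 3 (φ=240.0°): x'=-0.1959, y'=-0.0080
  A=0.2559, B=-0.2084, C=(l²−L²−A²−y'²−z²)/(2L)=-0.1083
  √(A²+B²)=0.3300;  θ3 = -0.6834+1.9052 ≈ 1.2218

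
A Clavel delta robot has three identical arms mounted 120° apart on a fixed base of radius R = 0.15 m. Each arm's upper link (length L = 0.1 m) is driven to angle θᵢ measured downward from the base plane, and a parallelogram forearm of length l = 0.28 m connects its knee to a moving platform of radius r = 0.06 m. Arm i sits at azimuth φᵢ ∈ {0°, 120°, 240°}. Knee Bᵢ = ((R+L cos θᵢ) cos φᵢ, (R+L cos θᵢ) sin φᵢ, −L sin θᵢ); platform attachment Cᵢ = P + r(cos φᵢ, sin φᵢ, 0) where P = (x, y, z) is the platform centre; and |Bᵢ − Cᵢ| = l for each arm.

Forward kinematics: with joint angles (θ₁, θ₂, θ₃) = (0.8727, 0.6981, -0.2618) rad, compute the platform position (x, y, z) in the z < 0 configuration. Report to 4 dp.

φ1=0.0°: virtual centre (0.1543, 0.0000, -0.0766), radius l
φ2=120.0°: virtual centre (-0.0833, 0.1443, -0.0643), radius l
O3 = (0.1866·cos240.0°, 0.1866·sin240.0°, 0.0259) = (-0.0933, -0.1616, 0.0259)
eliminate P² terms by subtracting sphere 1 from 2 and 3
plane₁₂: -0.4752x+0.2886y+0.0247z = 0.0022
det = 0.2964;  x = -0.0081+0.2264z,  y = -0.0056+0.2874z
into |P−O₁|² = l²: 1.1338z² + 0.0765z + -0.0461 = 0;  Δ = 0.2151;  z = -0.2382 or 0.1708 → z<0 root = -0.2382
x = -0.0620, y = -0.0741

(-0.0620, -0.0741, -0.2382)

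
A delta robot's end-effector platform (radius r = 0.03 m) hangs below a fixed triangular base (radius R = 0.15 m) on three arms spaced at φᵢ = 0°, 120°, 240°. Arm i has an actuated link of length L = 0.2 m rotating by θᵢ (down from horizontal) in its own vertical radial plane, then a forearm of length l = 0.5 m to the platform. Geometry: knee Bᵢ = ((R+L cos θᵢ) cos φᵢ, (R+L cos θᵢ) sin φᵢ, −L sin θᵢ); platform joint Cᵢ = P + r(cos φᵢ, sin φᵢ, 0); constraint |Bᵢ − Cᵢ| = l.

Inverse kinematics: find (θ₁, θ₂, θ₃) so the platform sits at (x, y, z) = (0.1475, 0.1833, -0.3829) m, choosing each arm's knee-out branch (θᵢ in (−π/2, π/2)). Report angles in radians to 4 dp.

arm 1 (φ=0.0°): x'=0.1475, y'=0.1833
  e−x'=-0.0275;  (l²−L²−(e−x')²−y'²−z²)/2L = 0.0726
  √(A²+B²)=0.3839;  θ1 = -1.6425+1.3806 ≈ -0.2619
φ2=120.0° → target in arm frame (0.0850, -0.2194)
  e−x'=0.0350;  (l²−L²−(e−x')²−y'²−z²)/2L = 0.0351
  θ2 = atan2(B,A) + arccos(C/0.3845) = -0.0002
arm 3 (φ=240.0°): x'=-0.2325, y'=0.0361
  A cos θ + B sin θ = C:  0.3525·cos θ + -0.3829·sin θ = -0.1554
  γ=atan2(-0.3829,0.3525)=-0.8267;  ψ=arccos(-0.2986)=1.8740;  θ3=γ+ψ≈1.0473

θ₁ = -0.2619, θ₂ = -0.0002, θ₃ = 1.0473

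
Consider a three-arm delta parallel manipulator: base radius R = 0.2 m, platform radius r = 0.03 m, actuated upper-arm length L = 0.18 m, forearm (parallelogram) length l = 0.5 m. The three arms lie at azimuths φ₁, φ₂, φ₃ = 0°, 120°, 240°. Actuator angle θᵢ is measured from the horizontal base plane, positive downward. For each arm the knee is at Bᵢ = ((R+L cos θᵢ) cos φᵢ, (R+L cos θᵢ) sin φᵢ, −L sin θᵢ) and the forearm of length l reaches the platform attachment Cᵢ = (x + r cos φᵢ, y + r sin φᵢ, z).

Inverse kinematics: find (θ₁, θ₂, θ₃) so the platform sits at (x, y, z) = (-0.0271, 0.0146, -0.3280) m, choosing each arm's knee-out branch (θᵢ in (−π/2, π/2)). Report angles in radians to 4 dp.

θ₁ = 0.0000, θ₂ = -0.3495, θ₃ = -0.1748

rotate P by −φ1: (-0.0271, 0.0146, -0.3280)
  A cos θ + B sin θ = C:  0.1971·cos θ + -0.3280·sin θ = 0.1971
  √(A²+B²)=0.3827;  θ1 = -1.0297+1.0297 ≈ 0.0000
φ2=120.0° → target in arm frame (0.0262, 0.0162)
  e−x'=0.1438;  (l²−L²−(e−x')²−y'²−z²)/2L = 0.2474
  γ=atan2(-0.3280,0.1438)=-1.1576;  ψ=arccos(0.6909)=0.8081;  θ2=γ+ψ≈-0.3495
arm 3 (φ=240.0°): x'=0.0009, y'=-0.0308
  A=0.1691, B=-0.3280, C=(l²−L²−A²−y'²−z²)/(2L)=0.2235
  √(A²+B²)=0.3690;  θ3 = -1.0948+0.9201 ≈ -0.1748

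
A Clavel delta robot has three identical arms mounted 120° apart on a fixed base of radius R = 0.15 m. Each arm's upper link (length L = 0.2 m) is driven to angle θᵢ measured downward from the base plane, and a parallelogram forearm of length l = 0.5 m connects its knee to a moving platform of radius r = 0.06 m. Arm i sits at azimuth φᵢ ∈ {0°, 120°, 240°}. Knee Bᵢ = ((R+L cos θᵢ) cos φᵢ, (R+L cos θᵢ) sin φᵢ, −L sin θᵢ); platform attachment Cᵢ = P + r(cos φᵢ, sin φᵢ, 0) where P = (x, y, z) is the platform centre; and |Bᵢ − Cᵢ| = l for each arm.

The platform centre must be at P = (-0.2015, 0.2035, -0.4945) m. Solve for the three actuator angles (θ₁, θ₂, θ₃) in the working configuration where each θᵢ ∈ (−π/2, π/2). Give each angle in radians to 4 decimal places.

rotate P by −φ1: (-0.2015, 0.2035, -0.4945)
  e−x'=0.2915;  (l²−L²−(e−x')²−y'²−z²)/2L = -0.4023
  √(A²+B²)=0.5740;  θ1 = -1.0381+2.3473 ≈ 1.3092
φ2=120.0° → target in arm frame (0.2770, 0.0728)
  A cos θ + B sin θ = C:  -0.1870·cos θ + -0.4945·sin θ = -0.1870
  γ=atan2(-0.4945,-0.1870)=-1.9323;  ψ=arccos(-0.3537)=1.9323;  θ2=γ+ψ≈0.0000
arm 3 (φ=240.0°): x'=-0.0755, y'=-0.2763
  A cos θ + B sin θ = C:  0.1655·cos θ + -0.4945·sin θ = -0.3456
  √(A²+B²)=0.5215;  θ3 = -1.2479+2.2952 ≈ 1.0474

θ₁ = 1.3092, θ₂ = 0.0000, θ₃ = 1.0474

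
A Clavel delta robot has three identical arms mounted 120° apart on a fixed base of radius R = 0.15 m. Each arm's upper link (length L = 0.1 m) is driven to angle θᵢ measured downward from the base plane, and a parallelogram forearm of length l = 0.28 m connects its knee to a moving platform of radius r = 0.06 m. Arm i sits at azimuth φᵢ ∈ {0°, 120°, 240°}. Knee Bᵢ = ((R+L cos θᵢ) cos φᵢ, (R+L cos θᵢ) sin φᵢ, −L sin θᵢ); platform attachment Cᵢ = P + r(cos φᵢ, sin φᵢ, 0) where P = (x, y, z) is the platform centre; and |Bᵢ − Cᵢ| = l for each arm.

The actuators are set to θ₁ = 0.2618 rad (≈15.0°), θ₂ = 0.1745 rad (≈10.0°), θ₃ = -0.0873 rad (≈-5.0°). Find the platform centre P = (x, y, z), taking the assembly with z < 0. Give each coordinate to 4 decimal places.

arm 1 at φ=0.0°: (R−r)+L cos θ1 = 0.1866;  centre 1 = (0.1866, 0.0000, -0.0259)
arm 2 at φ=120.0°: (R−r)+L cos θ2 = 0.1885;  centre 2 = (-0.0942, 0.1632, -0.0174)
centre 3 = (0.1896·cos240.0°, 0.1896·sin240.0°, 0.0087) = (-0.0948, -0.1642, 0.0087)
subtract pairs → two planes through P
linear system: -0.5617x+0.3265y = 0.0003−0.0170z; -0.5628x+-0.3284y = 0.0005−0.0692z
det = 0.3682;  x = -0.0008+0.0766z,  y = -0.0003+0.0795z
into |P−centre ₁|² = l²: 1.0122z² + 0.0230z + -0.0426 = 0;  Δ = 0.1731;  z = -0.2169 or 0.1941 → z<0 root = -0.2169
x = -0.0174, y = -0.0176

(-0.0174, -0.0176, -0.2169)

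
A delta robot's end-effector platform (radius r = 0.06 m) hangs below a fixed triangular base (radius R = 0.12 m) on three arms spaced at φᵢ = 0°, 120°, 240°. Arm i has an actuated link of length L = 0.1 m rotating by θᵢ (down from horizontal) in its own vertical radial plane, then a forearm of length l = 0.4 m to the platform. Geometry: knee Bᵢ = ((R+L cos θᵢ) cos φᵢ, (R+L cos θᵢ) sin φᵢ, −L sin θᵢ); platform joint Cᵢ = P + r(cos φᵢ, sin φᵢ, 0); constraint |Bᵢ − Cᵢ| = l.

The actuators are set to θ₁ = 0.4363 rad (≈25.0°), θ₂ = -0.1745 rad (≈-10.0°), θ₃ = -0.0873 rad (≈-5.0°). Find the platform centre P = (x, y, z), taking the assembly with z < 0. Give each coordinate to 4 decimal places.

arm 1 at φ=0.0°: ρ1 = 0.1506;  O1 = (0.1506, 0.0000, -0.0423)
O2 = (0.1585·cos120.0°, 0.1585·sin120.0°, 0.0174) = (-0.0792, 0.1372, 0.0174)
O3 = (0.1596·cos240.0°, 0.1596·sin240.0°, 0.0087) = (-0.0798, -0.1382, 0.0087)
subtract pairs → two planes through P
linear system: -0.4597x+0.2745y = 0.0009−0.1192z; -0.4609x+-0.2765y = 0.0011−0.1020z
Cramer: x(z) = -0.0022+0.2403z;  y(z) = -0.0002-0.0319z
quadratic in z: (1.0588)z²+(0.0111)z+(-0.1349)=0, √Δ=0.7558 → z ∈ {-0.3622, 0.3517}; z = -0.3622 (taking z<0)
x = -0.0892, y = 0.0113

(-0.0892, 0.0113, -0.3622)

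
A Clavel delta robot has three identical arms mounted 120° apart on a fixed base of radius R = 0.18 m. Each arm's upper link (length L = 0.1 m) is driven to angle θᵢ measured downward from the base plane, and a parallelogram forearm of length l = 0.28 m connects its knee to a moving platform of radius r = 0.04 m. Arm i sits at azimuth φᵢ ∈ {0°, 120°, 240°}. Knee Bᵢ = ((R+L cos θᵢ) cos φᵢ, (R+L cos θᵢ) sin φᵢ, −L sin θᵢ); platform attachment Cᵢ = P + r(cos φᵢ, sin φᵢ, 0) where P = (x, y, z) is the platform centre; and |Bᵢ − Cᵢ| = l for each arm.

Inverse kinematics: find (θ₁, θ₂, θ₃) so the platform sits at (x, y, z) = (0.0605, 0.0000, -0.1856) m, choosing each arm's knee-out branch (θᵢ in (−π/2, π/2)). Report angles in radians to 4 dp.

θ₁ = -0.3489, θ₂ = 0.6982, θ₃ = 0.6982

φ1=0.0° → target in arm frame (0.0605, 0.0000)
  A cos θ + B sin θ = C:  0.0795·cos θ + -0.1856·sin θ = 0.1382
  γ=atan2(-0.1856,0.0795)=-1.1661;  ψ=arccos(0.6843)=0.8172;  θ1=γ+ψ≈-0.3489
φ2=120.0° → target in arm frame (-0.0302, -0.0524)
  A cos θ + B sin θ = C:  0.1702·cos θ + -0.1856·sin θ = 0.0111
  θ2 = atan2(B,A) + arccos(C/0.2519) = 0.6982
arm 3 (φ=240.0°): x'=-0.0303, y'=0.0524
  e−x'=0.1703;  (l²−L²−(e−x')²−y'²−z²)/2L = 0.0111
  θ3 = atan2(B,A) + arccos(C/0.2519) = 0.6982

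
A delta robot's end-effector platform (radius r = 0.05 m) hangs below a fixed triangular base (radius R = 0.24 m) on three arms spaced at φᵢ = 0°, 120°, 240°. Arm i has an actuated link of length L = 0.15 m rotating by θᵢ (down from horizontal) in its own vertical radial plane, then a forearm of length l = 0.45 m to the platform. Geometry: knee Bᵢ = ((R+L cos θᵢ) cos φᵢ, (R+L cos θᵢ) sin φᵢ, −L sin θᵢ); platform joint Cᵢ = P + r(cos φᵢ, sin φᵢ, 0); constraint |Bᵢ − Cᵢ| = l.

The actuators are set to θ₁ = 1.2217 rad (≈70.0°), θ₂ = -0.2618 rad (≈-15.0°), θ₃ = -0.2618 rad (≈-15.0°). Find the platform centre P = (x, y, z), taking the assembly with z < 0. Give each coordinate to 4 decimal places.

φ1=0.0°: virtual centre (0.2413, 0.0000, -0.1410), radius l
φ2=120.0°: virtual centre (-0.1674, 0.2900, 0.0388), radius l
arm 3 at φ=240.0°: (R−r)+L cos θ3 = 0.3349;  S3 = (-0.1674, -0.2900, 0.0388)
subtract pairs → two planes through P
plane₁₂: -0.8175x+0.5800y+0.3596z = 0.0356
det = 0.9484;  x = -0.0435+0.4398z,  y = 0.0000+0.0000z
into |P−S₁|² = l²: 1.1934z² + 0.0314z + -0.1015 = 0;  Δ = 0.4856;  z = -0.3051 or 0.2788 → z<0 root = -0.3051
x = -0.1777, y = 0.0000

(-0.1777, 0.0000, -0.3051)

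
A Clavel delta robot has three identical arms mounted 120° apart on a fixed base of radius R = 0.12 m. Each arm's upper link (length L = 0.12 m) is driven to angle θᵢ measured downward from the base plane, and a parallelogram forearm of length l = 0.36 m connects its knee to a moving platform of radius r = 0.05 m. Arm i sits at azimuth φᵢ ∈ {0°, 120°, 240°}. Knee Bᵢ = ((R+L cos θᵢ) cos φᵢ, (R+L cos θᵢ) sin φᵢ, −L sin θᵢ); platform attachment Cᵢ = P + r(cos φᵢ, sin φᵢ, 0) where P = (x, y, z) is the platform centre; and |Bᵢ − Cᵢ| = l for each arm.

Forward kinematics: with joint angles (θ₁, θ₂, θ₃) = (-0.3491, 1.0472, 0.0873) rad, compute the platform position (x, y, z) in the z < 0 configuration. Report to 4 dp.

(0.1275, -0.1271, -0.2912)

arm 1 at φ=0.0°: (R−r)+L cos θ1 = 0.1828;  centre 1 = (0.1828, 0.0000, 0.0410)
φ2=120.0°: virtual centre (-0.0650, 0.1126, -0.1039), radius l
centre 3 = (0.1895·cos240.0°, 0.1895·sin240.0°, -0.0105) = (-0.0948, -0.1641, -0.0105)
|centre ₂|²−|centre ₁|² = -0.0074;  |centre ₃|²−|centre ₁|² = 0.0009
plane₁₂: -0.4955x+0.2252y+-0.2899z = -0.0074
det = 0.2877;  x = 0.0077+-0.4115z,  y = -0.0159+0.3820z
into |P−centre ₁|² = l²: 1.3153z² + 0.0499z + -0.0970 = 0;  Δ = 0.5129;  z = -0.2912 or 0.2533 → z<0 root = -0.2912
x = 0.1275, y = -0.1271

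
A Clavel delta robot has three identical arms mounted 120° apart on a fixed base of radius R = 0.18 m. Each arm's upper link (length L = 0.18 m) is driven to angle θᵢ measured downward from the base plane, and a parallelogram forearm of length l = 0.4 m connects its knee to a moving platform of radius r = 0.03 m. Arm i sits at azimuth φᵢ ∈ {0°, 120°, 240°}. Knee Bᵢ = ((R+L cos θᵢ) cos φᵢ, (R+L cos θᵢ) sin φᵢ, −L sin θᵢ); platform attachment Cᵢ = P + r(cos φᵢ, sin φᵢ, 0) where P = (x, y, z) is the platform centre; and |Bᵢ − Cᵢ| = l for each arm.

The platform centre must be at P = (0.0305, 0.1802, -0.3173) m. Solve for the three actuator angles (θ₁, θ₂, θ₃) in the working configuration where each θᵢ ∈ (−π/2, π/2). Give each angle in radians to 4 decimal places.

arm 1 (φ=0.0°): x'=0.0305, y'=0.1802
  A cos θ + B sin θ = C:  0.1195·cos θ + -0.3173·sin θ = -0.0551
  γ=atan2(-0.3173,0.1195)=-1.2106;  ψ=arccos(-0.1625)=1.7340;  θ1=γ+ψ≈0.5234
rotate P by −φ2: (0.1408, -0.1165, -0.3173)
  A cos θ + B sin θ = C:  0.0092·cos θ + -0.3173·sin θ = 0.0368
  θ2 = atan2(B,A) + arccos(C/0.3174) = -0.0873
φ3=240.0° → target in arm frame (-0.1713, -0.0637)
  A=0.3213, B=-0.3173, C=(l²−L²−A²−y'²−z²)/(2L)=-0.2233
  √(A²+B²)=0.4516;  θ3 = -0.7791+2.0879 ≈ 1.3088

θ₁ = 0.5234, θ₂ = -0.0873, θ₃ = 1.3088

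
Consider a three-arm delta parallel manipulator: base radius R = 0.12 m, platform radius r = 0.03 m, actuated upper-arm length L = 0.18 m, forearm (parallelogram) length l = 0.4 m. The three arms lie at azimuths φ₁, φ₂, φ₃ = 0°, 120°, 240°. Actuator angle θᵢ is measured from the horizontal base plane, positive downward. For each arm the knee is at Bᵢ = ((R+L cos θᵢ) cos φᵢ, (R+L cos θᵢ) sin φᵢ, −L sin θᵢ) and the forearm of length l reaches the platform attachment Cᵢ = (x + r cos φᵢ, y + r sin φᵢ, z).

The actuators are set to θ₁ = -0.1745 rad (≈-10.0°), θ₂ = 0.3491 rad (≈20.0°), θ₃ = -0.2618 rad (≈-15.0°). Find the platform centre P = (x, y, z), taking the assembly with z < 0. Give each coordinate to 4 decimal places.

centre 1 = (0.2673·cos0.0°, 0.2673·sin0.0°, 0.0313) = (0.2673, 0.0000, 0.0313)
centre 2 = (0.2591·cos120.0°, 0.2591·sin120.0°, -0.0616) = (-0.1296, 0.2244, -0.0616)
φ3=240.0°: virtual centre (-0.1319, -0.2285, 0.0466), radius l
|centre ₂|²−|centre ₁|² = -0.0015;  |centre ₃|²−|centre ₁|² = -0.0006
linear system: -0.7937x+0.4488y = -0.0015−-0.1856z; -0.7984x+-0.4570y = -0.0006−0.0307z
Cramer: x(z) = 0.0013-0.0986z;  y(z) = -0.0009+0.2393z
quadratic in z: (1.0670)z²+(-0.0105)z+(-0.0883)=0, √Δ=0.6139 → z ∈ {-0.2828, 0.2926}; z = -0.2828 (taking z<0)
x = 0.0292, y = -0.0686

(0.0292, -0.0686, -0.2828)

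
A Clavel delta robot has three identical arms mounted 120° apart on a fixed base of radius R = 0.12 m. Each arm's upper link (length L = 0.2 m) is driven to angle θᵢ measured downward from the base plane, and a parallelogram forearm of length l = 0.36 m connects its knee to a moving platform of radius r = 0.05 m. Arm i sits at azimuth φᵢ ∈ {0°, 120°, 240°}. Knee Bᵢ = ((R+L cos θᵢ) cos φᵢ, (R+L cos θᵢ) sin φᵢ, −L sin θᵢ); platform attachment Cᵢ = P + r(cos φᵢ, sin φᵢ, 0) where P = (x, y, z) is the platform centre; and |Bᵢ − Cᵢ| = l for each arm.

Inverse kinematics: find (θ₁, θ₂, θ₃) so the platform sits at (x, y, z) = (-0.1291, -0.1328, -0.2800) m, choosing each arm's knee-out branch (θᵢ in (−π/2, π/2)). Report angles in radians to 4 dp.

θ₁ = 0.9600, θ₂ = 0.6980, θ₃ = -0.3491

rotate P by −φ1: (-0.1291, -0.1328, -0.2800)
  A cos θ + B sin θ = C:  0.1991·cos θ + -0.2800·sin θ = -0.1152
  γ=atan2(-0.2800,0.1991)=-0.9527;  ψ=arccos(-0.3353)=1.9127;  θ1=γ+ψ≈0.9600
arm 2 (φ=120.0°): x'=-0.0505, y'=0.1782
  e−x'=0.1205;  (l²−L²−(e−x')²−y'²−z²)/2L = -0.0877
  √(A²+B²)=0.3048;  θ2 = -1.1645+1.8625 ≈ 0.6980
φ3=240.0° → target in arm frame (0.1796, -0.0454)
  A=-0.1096, B=-0.2800, C=(l²−L²−A²−y'²−z²)/(2L)=-0.0072
  θ3 = atan2(B,A) + arccos(C/0.3007) = -0.3491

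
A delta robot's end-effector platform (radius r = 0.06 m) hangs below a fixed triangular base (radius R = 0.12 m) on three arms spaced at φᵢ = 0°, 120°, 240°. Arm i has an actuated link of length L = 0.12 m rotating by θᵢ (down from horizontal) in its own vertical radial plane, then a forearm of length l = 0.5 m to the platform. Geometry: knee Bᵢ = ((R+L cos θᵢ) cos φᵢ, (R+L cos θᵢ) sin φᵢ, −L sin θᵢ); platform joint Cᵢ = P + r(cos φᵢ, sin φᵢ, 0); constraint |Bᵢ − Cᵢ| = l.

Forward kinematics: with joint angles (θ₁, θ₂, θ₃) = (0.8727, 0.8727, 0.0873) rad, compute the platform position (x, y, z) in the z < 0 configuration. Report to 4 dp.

(-0.0889, -0.1540, -0.5105)

arm 1 at φ=0.0°: e+L cos θ1 = 0.1371;  O1 = (0.1371, 0.0000, -0.0919)
arm 2 at φ=120.0°: e+L cos θ2 = 0.1371;  O2 = (-0.0686, 0.1188, -0.0919)
arm 3 at φ=240.0°: e+L cos θ3 = 0.1795;  O3 = (-0.0898, -0.1555, -0.0105)
|O₂|²−|O₁|² = 0.0000;  |O₃|²−|O₁|² = 0.0051
plane₁₂: -0.4114x+0.2375y+0.0000z = 0.0000
det = 0.2357;  x = -0.0051+0.1642z,  y = -0.0089+0.2844z
into |P−O₁|² = l²: 1.1078z² + 0.1321z + -0.2212 = 0;  Δ = 0.9978;  z = -0.5105 or 0.3912 → z<0 root = -0.5105
x = -0.0889, y = -0.1540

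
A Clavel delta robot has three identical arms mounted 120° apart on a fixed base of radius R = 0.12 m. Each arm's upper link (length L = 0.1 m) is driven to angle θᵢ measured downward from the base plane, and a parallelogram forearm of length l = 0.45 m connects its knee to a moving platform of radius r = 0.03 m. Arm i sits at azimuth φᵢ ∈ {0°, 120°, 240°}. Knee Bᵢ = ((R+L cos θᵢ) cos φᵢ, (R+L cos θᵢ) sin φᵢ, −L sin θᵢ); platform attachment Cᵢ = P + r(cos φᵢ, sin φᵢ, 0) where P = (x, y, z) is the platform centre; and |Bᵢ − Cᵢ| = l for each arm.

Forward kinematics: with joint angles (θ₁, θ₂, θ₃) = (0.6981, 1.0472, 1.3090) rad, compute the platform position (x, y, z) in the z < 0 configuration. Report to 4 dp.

(0.0764, 0.0367, -0.5036)

S1 = (0.1666·cos0.0°, 0.1666·sin0.0°, -0.0643) = (0.1666, 0.0000, -0.0643)
arm 2 at φ=120.0°: ρ2 = 0.1400;  S2 = (-0.0700, 0.1212, -0.0866)
φ3=240.0°: virtual centre (-0.0579, -0.1004, -0.0966), radius l
|S₂|²−|S₁|² = -0.0048;  |S₃|²−|S₁|² = -0.0091
linear system: -0.4732x+0.2425y = -0.0048−-0.0447z; -0.4491x+-0.2007y = -0.0091−-0.0646z
det = 0.2039;  x = 0.0156+-0.1208z,  y = 0.0106+-0.0517z
sphere 1 gives Az²+Bz+C=0 with A=1.0173, B=0.1640, C=-0.1754;  B²−4AC=0.7408;  roots -0.5036, 0.3425;  negative root z = -0.5036
x = 0.0764, y = 0.0367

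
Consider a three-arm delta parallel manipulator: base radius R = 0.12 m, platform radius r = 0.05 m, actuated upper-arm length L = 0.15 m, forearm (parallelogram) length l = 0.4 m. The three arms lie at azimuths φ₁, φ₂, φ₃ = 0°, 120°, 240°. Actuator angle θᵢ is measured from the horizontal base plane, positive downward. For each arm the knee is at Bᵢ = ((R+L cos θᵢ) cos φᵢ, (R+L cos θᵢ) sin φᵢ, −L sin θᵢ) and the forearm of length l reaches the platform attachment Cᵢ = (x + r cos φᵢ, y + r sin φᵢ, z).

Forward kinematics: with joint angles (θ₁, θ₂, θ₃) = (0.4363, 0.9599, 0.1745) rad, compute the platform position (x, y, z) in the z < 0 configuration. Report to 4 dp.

arm 1 at φ=0.0°: e+L cos θ1 = 0.2059;  S1 = (0.2059, 0.0000, -0.0634)
S2 = (0.1560·cos120.0°, 0.1560·sin120.0°, -0.1229) = (-0.0780, 0.1351, -0.1229)
φ3=240.0°: virtual centre (-0.1089, -0.1886, -0.0260), radius l
eliminate P² terms by subtracting sphere 1 from 2 and 3
[-0.5679 0.2703 -0.1190]·P = -0.0070;  [-0.6296 -0.3771 0.0747]·P = 0.0016
Cramer: x(z) = 0.0057-0.0642z;  y(z) = -0.0139+0.3053z
into |P−S₁|² = l²: 1.0973z² + 0.1440z + -0.1157 = 0;  Δ = 0.5285;  z = -0.3969 or 0.2656 → z<0 root = -0.3969
x = 0.0312, y = -0.1350

(0.0312, -0.1350, -0.3969)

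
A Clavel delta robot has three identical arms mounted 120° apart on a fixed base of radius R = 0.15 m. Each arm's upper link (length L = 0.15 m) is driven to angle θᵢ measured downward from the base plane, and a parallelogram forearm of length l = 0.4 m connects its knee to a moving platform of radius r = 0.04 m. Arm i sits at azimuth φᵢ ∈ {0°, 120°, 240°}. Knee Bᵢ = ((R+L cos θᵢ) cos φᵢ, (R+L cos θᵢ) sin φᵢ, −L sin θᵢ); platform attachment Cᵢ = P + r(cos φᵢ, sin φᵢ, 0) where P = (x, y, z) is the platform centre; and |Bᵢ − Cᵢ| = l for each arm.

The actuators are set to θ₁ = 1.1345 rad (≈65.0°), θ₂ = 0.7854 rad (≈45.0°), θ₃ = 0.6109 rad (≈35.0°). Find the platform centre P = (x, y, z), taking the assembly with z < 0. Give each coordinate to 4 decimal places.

arm 1 at φ=0.0°: e+L cos θ1 = 0.1734;  O1 = (0.1734, 0.0000, -0.1359)
φ2=120.0°: virtual centre (-0.1080, 0.1871, -0.1061), radius l
O3 = (0.2329·cos240.0°, 0.2329·sin240.0°, -0.0860) = (-0.1164, -0.2017, -0.0860)
eliminate P² terms by subtracting sphere 1 from 2 and 3
linear system: -0.5628x+0.3742y = 0.0094−0.0598z; -0.5796x+-0.4033y = 0.0131−0.0998z
det = 0.4439;  x = -0.0196+0.1384z,  y = -0.0043+0.0485z
sphere 1 gives Az²+Bz+C=0 with A=1.0215, B=0.2181, C=-0.1043;  B²−4AC=0.4736;  roots -0.4436, 0.2301;  negative root z = -0.4436
x = -0.0810, y = -0.0259

(-0.0810, -0.0259, -0.4436)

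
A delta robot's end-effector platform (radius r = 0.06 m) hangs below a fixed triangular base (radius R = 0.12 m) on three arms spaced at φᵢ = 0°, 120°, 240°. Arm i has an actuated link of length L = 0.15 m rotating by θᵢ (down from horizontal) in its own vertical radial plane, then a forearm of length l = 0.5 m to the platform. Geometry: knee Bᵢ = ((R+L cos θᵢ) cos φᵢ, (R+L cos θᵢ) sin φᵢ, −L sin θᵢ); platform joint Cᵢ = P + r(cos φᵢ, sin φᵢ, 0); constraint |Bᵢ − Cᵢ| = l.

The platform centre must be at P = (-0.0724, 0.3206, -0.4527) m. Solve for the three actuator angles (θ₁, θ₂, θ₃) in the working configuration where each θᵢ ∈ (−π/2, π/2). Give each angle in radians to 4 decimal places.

rotate P by −φ1: (-0.0724, 0.3206, -0.4527)
  A cos θ + B sin θ = C:  0.1324·cos θ + -0.4527·sin θ = -0.3258
  γ=atan2(-0.4527,0.1324)=-1.2863;  ψ=arccos(-0.6908)=2.3334;  θ1=γ+ψ≈1.0472
arm 2 (φ=120.0°): x'=0.3138, y'=-0.0976
  A cos θ + B sin θ = C:  -0.2538·cos θ + -0.4527·sin θ = -0.1713
  √(A²+B²)=0.5190;  θ2 = -2.0818+1.9072 ≈ -0.1746
rotate P by −φ3: (-0.2414, -0.2230, -0.4527)
  A cos θ + B sin θ = C:  0.3014·cos θ + -0.4527·sin θ = -0.3935
  √(A²+B²)=0.5439;  θ3 = -0.9833+2.3795 ≈ 1.3962

θ₁ = 1.0472, θ₂ = -0.1746, θ₃ = 1.3962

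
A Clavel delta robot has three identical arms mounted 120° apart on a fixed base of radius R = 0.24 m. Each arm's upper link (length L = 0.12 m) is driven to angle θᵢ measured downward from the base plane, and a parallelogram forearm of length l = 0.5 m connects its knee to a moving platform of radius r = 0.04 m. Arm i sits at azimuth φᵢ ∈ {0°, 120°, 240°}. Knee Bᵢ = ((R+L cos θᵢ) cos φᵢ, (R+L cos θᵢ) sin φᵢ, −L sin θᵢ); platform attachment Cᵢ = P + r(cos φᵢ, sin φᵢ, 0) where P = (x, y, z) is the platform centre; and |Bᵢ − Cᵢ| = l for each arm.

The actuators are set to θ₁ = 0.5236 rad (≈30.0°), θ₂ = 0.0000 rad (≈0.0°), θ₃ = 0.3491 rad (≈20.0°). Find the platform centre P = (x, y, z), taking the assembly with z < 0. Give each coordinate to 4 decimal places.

arm 1 at φ=0.0°: (R−r)+L cos θ1 = 0.3039;  S1 = (0.3039, 0.0000, -0.0600)
arm 2 at φ=120.0°: (R−r)+L cos θ2 = 0.3200;  S2 = (-0.1600, 0.2771, 0.0000)
φ3=240.0°: virtual centre (-0.1564, -0.2709, -0.0410), radius l
|S₂|²−|S₁|² = 0.0064;  |S₃|²−|S₁|² = 0.0035
plane₁₂: -0.9278x+0.5543y+0.1200z = 0.0064
det = 1.0129;  x = -0.0054+0.0849z,  y = 0.0026+-0.0743z
sphere 1 gives Az²+Bz+C=0 with A=1.0127, B=0.0671, C=-0.1507;  B²−4AC=0.6151;  roots -0.4203, 0.3541;  negative root z = -0.4203
x = -0.0411, y = 0.0339

(-0.0411, 0.0339, -0.4203)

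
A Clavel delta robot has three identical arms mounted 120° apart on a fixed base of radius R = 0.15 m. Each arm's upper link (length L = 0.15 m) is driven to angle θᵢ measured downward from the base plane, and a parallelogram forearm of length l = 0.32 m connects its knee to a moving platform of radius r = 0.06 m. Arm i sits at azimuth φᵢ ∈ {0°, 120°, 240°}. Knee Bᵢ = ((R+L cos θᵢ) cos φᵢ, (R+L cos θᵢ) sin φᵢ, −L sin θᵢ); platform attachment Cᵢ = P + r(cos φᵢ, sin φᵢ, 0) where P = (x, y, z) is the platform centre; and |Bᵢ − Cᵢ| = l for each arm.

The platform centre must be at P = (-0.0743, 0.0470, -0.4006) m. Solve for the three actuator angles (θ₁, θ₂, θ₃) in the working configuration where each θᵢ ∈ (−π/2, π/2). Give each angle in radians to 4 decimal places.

arm 1 (φ=0.0°): x'=-0.0743, y'=0.0470
  A cos θ + B sin θ = C:  0.1643·cos θ + -0.4006·sin θ = -0.3659
  γ=atan2(-0.4006,0.1643)=-1.1816;  ψ=arccos(-0.8452)=2.5777;  θ1=γ+ψ≈1.3961
φ2=120.0° → target in arm frame (0.0779, 0.0408)
  A=0.0121, B=-0.4006, C=(l²−L²−A²−y'²−z²)/(2L)=-0.2747
  θ2 = atan2(B,A) + arccos(C/0.4008) = 0.7853
rotate P by −φ3: (-0.0036, -0.0878, -0.4006)
  A cos θ + B sin θ = C:  0.0936·cos θ + -0.4006·sin θ = -0.3235
  γ=atan2(-0.4006,0.0936)=-1.3414;  ψ=arccos(-0.7864)=2.4757;  θ3=γ+ψ≈1.1343

θ₁ = 1.3961, θ₂ = 0.7853, θ₃ = 1.1343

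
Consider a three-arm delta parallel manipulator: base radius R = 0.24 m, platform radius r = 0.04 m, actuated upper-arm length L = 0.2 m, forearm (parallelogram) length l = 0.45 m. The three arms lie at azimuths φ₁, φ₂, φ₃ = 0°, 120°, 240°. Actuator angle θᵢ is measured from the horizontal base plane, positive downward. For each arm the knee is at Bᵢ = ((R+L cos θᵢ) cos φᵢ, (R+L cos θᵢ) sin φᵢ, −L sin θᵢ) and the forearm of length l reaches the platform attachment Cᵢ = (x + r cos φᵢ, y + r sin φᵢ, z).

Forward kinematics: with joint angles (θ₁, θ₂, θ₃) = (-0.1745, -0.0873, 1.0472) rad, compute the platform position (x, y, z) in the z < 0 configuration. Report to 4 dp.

(0.0762, 0.1200, -0.2572)

φ1=0.0°: virtual centre (0.3970, 0.0000, 0.0347), radius l
O2 = (0.3992·cos120.0°, 0.3992·sin120.0°, 0.0174) = (-0.1996, 0.3458, 0.0174)
φ3=240.0°: virtual centre (-0.1500, -0.2598, -0.1732), radius l
eliminate P² terms by subtracting sphere 1 from 2 and 3
[-1.1932 0.6915 -0.0346]·P = 0.0009;  [-1.0939 -0.5196 -0.4159]·P = -0.0388
Cramer: x(z) = 0.0191-0.2220z;  y(z) = 0.0343-0.3330z
into |P−O₁|² = l²: 1.1602z² + 0.0754z + -0.0574 = 0;  Δ = 0.2719;  z = -0.2572 or 0.1922 → z<0 root = -0.2572
x = 0.0762, y = 0.1200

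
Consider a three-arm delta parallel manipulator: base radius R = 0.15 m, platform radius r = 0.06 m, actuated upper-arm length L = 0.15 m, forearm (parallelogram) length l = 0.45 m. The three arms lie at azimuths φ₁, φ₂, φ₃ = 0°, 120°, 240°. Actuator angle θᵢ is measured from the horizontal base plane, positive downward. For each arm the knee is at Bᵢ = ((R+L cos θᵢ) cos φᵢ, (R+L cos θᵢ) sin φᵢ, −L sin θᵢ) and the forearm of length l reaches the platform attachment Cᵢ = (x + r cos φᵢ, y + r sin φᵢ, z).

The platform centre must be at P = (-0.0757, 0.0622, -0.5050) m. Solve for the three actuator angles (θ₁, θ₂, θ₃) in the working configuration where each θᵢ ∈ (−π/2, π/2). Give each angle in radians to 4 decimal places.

rotate P by −φ1: (-0.0757, 0.0622, -0.5050)
  A=0.1657, B=-0.5050, C=(l²−L²−A²−y'²−z²)/(2L)=-0.3545
  γ=atan2(-0.5050,0.1657)=-1.2537;  ψ=arccos(-0.6670)=2.3010;  θ1=γ+ψ≈1.0472
arm 2 (φ=120.0°): x'=0.0917, y'=0.0345
  A=-0.0017, B=-0.5050, C=(l²−L²−A²−y'²−z²)/(2L)=-0.2541
  γ=atan2(-0.5050,-0.0017)=-1.5742;  ψ=arccos(-0.5031)=2.0979;  θ2=γ+ψ≈0.5237
rotate P by −φ3: (-0.0160, -0.0967, -0.5050)
  A=0.1060, B=-0.5050, C=(l²−L²−A²−y'²−z²)/(2L)=-0.3187
  √(A²+B²)=0.5160;  θ3 = -1.3639+2.2365 ≈ 0.8726

θ₁ = 1.0472, θ₂ = 0.5237, θ₃ = 0.8726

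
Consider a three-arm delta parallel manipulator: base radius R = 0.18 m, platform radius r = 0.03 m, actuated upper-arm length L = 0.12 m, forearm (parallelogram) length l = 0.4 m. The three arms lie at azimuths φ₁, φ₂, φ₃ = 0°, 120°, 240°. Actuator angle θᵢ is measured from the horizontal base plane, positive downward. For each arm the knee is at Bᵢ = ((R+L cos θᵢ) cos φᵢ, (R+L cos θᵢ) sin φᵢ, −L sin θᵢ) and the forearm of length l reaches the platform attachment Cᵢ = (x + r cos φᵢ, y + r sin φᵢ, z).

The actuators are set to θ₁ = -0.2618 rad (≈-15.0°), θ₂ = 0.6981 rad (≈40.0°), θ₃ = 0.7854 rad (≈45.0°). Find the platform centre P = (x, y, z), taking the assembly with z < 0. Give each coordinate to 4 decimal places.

(0.1087, 0.0098, -0.3366)

φ1=0.0°: virtual centre (0.2659, 0.0000, 0.0311), radius l
S2 = (0.2419·cos120.0°, 0.2419·sin120.0°, -0.0771) = (-0.1210, 0.2095, -0.0771)
φ3=240.0°: virtual centre (-0.1174, -0.2034, -0.0849), radius l
|S₂|²−|S₁|² = -0.0072;  |S₃|²−|S₁|² = -0.0093
linear system: -0.7737x+0.4190y = -0.0072−-0.2164z; -0.7667x+-0.4068y = -0.0093−-0.2318z
det = 0.6360;  x = 0.0107+-0.2911z,  y = 0.0027+-0.0212z
into |P−S₁|² = l²: 1.0852z² + 0.0863z + -0.0939 = 0;  Δ = 0.4151;  z = -0.3366 or 0.2571 → z<0 root = -0.3366
x = 0.1087, y = 0.0098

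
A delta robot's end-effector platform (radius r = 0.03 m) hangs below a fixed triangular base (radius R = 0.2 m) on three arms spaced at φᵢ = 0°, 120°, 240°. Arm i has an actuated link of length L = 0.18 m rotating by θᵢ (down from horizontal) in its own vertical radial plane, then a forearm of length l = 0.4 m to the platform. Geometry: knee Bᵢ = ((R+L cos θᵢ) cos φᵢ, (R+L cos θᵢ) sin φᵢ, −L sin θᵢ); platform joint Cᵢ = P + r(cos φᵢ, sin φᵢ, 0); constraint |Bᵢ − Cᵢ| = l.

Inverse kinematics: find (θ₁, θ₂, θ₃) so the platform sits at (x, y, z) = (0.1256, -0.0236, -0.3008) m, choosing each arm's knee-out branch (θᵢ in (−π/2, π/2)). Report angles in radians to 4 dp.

θ₁ = -0.1750, θ₂ = 0.9599, θ₃ = 0.7854

rotate P by −φ1: (0.1256, -0.0236, -0.3008)
  A cos θ + B sin θ = C:  0.0444·cos θ + -0.3008·sin θ = 0.0961
  θ1 = atan2(B,A) + arccos(C/0.3041) = -0.1750
rotate P by −φ2: (-0.0832, -0.0970, -0.3008)
  A=0.2532, B=-0.3008, C=(l²−L²−A²−y'²−z²)/(2L)=-0.1011
  γ=atan2(-0.3008,0.2532)=-0.8710;  ψ=arccos(-0.2572)=1.8310;  θ2=γ+ψ≈0.9599
arm 3 (φ=240.0°): x'=-0.0424, y'=0.1206
  A=0.2124, B=-0.3008, C=(l²−L²−A²−y'²−z²)/(2L)=-0.0625
  √(A²+B²)=0.3682;  θ3 = -0.9561+1.7415 ≈ 0.7854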